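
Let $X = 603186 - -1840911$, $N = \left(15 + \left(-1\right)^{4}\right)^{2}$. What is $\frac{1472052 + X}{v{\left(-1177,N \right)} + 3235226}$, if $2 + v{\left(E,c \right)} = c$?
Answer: $\frac{3916149}{3235480} \approx 1.2104$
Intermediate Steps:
$N = 256$ ($N = \left(15 + 1\right)^{2} = 16^{2} = 256$)
$v{\left(E,c \right)} = -2 + c$
$X = 2444097$ ($X = 603186 + 1840911 = 2444097$)
$\frac{1472052 + X}{v{\left(-1177,N \right)} + 3235226} = \frac{1472052 + 2444097}{\left(-2 + 256\right) + 3235226} = \frac{3916149}{254 + 3235226} = \frac{3916149}{3235480}$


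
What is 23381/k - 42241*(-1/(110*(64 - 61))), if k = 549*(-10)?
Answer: 3736456/30195 ≈ 123.74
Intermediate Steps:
k = -5490
23381/k - 42241*(-1/(110*(64 - 61))) = 23381/(-5490) - 42241*(-1/(110*(64 - 61))) = 23381*(-1/5490) - 42241/((-110*3)) = -23381/5490 - 42241/(-330) = -23381/5490 - 42241*(-1/330) = -23381/5490 + 42241/330 = 3736456/30195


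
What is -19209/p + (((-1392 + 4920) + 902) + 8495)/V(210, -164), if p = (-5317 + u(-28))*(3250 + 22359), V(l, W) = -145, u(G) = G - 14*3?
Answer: -356614883494/4000714807 ≈ -89.138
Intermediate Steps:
u(G) = -42 + G (u(G) = G - 1*42 = G - 42 = -42 + G)
p = -137955683 (p = (-5317 + (-42 - 28))*(3250 + 22359) = (-5317 - 70)*25609 = -5387*25609 = -137955683)
-19209/p + (((-1392 + 4920) + 902) + 8495)/V(210, -164) = -19209/(-137955683) + (((-1392 + 4920) + 902) + 8495)/(-145) = -19209*(-1/137955683) + ((3528 + 902) + 8495)*(-1/145) = 19209/137955683 + (4430 + 8495)*(-1/145) = 19209/137955683 + 12925*(-1/145) = 19209/137955683 - 2585/29 = -356614883494/4000714807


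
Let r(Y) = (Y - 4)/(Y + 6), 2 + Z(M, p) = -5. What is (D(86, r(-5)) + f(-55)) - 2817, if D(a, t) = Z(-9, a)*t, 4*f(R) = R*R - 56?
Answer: -8047/4 ≈ -2011.8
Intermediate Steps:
Z(M, p) = -7 (Z(M, p) = -2 - 5 = -7)
r(Y) = (-4 + Y)/(6 + Y)
f(R) = -14 + R²/4 (f(R) = (R*R - 56)/4 = (R² - 56)/4 = (-56 + R²)/4 = -14 + R²/4)
D(a, t) = -7*t
(D(86, r(-5)) + f(-55)) - 2817 = (-7*(-4 - 5)/(6 - 5) + (-14 + (¼)*(-55)²)) - 2817 = (-7*(-9)/1 + (-14 + (¼)*3025)) - 2817 = (-7*(-9) + (-14 + 3025/4)) - 2817 = (-7*(-9) + 2969/4) - 2817 = (63 + 2969/4) - 2817 = 3221/4 - 2817 = -8047/4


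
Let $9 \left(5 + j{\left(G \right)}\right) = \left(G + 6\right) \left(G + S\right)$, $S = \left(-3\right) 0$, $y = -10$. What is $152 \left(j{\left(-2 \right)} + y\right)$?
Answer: $- \frac{21736}{9} \approx -2415.1$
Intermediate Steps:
$S = 0$
$j{\left(G \right)} = -5 + \frac{G \left(6 + G\right)}{9}$ ($j{\left(G \right)} = -5 + \frac{\left(G + 6\right) \left(G + 0\right)}{9} = -5 + \frac{\left(6 + G\right) G}{9} = -5 + \frac{G \left(6 + G\right)}{9}$)
$152 \left(j{\left(-2 \right)} + y\right) = 152 \left(\left(-5 + \frac{\left(-2\right)^{2}}{9} + \frac{2}{3} \left(-2\right)\right) - 10\right) = 152 \left(\left(-5 + \frac{1}{9} \cdot 4 - \frac{4}{3}\right) - 10\right) = 152 \left(\left(-5 + \frac{4}{9} - \frac{4}{3}\right) - 10\right) = 152 \left(- \frac{53}{9} - 10\right) = 152 \left(- \frac{143}{9}\right) = - \frac{21736}{9}$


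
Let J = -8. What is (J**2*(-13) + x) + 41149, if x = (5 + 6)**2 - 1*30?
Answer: 40408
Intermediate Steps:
x = 91 (x = 11**2 - 30 = 121 - 30 = 91)
(J**2*(-13) + x) + 41149 = ((-8)**2*(-13) + 91) + 41149 = (64*(-13) + 91) + 41149 = (-832 + 91) + 41149 = -741 + 41149 = 40408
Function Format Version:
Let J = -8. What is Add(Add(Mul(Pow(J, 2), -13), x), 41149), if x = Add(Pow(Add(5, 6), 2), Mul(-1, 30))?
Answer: 40408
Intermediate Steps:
x = 91 (x = Add(Pow(11, 2), -30) = Add(121, -30) = 91)
Add(Add(Mul(Pow(J, 2), -13), x), 41149) = Add(Add(Mul(Pow(-8, 2), -13), 91), 41149) = Add(Add(Mul(64, -13), 91), 41149) = Add(Add(-832, 91), 41149) = Add(-741, 41149) = 40408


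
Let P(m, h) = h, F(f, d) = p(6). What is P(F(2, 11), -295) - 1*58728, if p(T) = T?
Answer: -59023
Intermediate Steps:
F(f, d) = 6
P(F(2, 11), -295) - 1*58728 = -295 - 1*58728 = -295 - 58728 = -59023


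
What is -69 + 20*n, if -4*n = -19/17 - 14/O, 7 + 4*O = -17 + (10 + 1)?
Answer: -18774/221 ≈ -84.950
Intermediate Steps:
O = -13/4 (O = -7/4 + (-17 + (10 + 1))/4 = -7/4 + (-17 + 11)/4 = -7/4 + (¼)*(-6) = -7/4 - 3/2 = -13/4 ≈ -3.2500)
n = -705/884 (n = -(-19/17 - 14/(-13/4))/4 = -(-19*1/17 - 14*(-4/13))/4 = -(-19/17 + 56/13)/4 = -¼*705/221 = -705/884 ≈ -0.79751)
-69 + 20*n = -69 + 20*(-705/884) = -69 - 3525/221 = -18774/221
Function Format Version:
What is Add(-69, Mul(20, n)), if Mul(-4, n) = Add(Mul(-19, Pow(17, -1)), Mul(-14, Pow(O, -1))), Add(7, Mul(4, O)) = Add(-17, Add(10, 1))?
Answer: Rational(-18774, 221) ≈ -84.950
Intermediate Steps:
O = Rational(-13, 4) (O = Add(Rational(-7, 4), Mul(Rational(1, 4), Add(-17, Add(10, 1)))) = Add(Rational(-7, 4), Mul(Rational(1, 4), Add(-17, 11))) = Add(Rational(-7, 4), Mul(Rational(1, 4), -6)) = Add(Rational(-7, 4), Rational(-3, 2)) = Rational(-13, 4) ≈ -3.2500)
n = Rational(-705, 884) (n = Mul(Rational(-1, 4), Add(Mul(-19, Pow(17, -1)), Mul(-14, Pow(Rational(-13, 4), -1)))) = Mul(Rational(-1, 4), Add(Mul(-19, Rational(1, 17)), Mul(-14, Rational(-4, 13)))) = Mul(Rational(-1, 4), Add(Rational(-19, 17), Rational(56, 13))) = Mul(Rational(-1, 4), Rational(705, 221)) = Rational(-705, 884) ≈ -0.79751)
Add(-69, Mul(20, n)) = Add(-69, Mul(20, Rational(-705, 884))) = Add(-69, Rational(-3525, 221)) = Rational(-18774, 221)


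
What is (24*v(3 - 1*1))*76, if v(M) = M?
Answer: 3648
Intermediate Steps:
(24*v(3 - 1*1))*76 = (24*(3 - 1*1))*76 = (24*(3 - 1))*76 = (24*2)*76 = 48*76 = 3648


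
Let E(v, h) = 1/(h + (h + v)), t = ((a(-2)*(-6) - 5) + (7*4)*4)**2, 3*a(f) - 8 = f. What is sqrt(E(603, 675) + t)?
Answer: sqrt(3824804242)/651 ≈ 95.000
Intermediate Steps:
a(f) = 8/3 + f/3
t = 9025 (t = (((8/3 + (1/3)*(-2))*(-6) - 5) + (7*4)*4)**2 = (((8/3 - 2/3)*(-6) - 5) + 28*4)**2 = ((2*(-6) - 5) + 112)**2 = ((-12 - 5) + 112)**2 = (-17 + 112)**2 = 95**2 = 9025)
E(v, h) = 1/(v + 2*h)
sqrt(E(603, 675) + t) = sqrt(1/(603 + 2*675) + 9025) = sqrt(1/(603 + 1350) + 9025) = sqrt(1/1953 + 9025) = sqrt(17625826/1953) = sqrt(3824804242)/651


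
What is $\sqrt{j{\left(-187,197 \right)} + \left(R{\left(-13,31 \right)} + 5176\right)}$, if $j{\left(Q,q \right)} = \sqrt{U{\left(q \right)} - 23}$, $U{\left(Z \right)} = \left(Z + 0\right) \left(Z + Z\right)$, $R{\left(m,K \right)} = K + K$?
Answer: $\sqrt{5238 + \sqrt{77595}} \approx 74.274$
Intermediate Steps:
$R{\left(m,K \right)} = 2 K$
$U{\left(Z \right)} = 2 Z^{2}$ ($U{\left(Z \right)} = Z 2 Z = 2 Z^{2}$)
$j{\left(Q,q \right)} = \sqrt{-23 + 2 q^{2}}$ ($j{\left(Q,q \right)} = \sqrt{2 q^{2} - 23} = \sqrt{-23 + 2 q^{2}}$)
$\sqrt{j{\left(-187,197 \right)} + \left(R{\left(-13,31 \right)} + 5176\right)} = \sqrt{\sqrt{-23 + 2 \cdot 197^{2}} + \left(2 \cdot 31 + 5176\right)} = \sqrt{\sqrt{-23 + 2 \cdot 38809} + \left(62 + 5176\right)} = \sqrt{\sqrt{-23 + 77618} + 5238} = \sqrt{\sqrt{77595} + 5238} = \sqrt{5238 + \sqrt{77595}}$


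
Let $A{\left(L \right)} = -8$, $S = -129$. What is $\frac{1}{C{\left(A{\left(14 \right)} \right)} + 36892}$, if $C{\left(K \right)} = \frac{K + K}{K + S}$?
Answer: $\frac{137}{5054220} \approx 2.7106 \cdot 10^{-5}$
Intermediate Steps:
$C{\left(K \right)} = \frac{2 K}{-129 + K}$ ($C{\left(K \right)} = \frac{K + K}{K - 129} = \frac{2 K}{-129 + K}$)
$\frac{1}{C{\left(A{\left(14 \right)} \right)} + 36892} = \frac{1}{2 \left(-8\right) \frac{1}{-129 - 8} + 36892} = \frac{1}{2 \left(-8\right) \frac{1}{-137} + 36892} = \frac{1}{2 \left(-8\right) \left(- \frac{1}{137}\right) + 36892} = \frac{1}{\frac{16}{137} + 36892} = \frac{1}{\frac{5054220}{137}} = \frac{137}{5054220}$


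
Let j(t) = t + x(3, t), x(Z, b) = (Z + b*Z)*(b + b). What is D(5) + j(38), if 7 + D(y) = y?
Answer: 8928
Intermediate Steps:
D(y) = -7 + y
x(Z, b) = 2*b*(Z + Z*b) (x(Z, b) = (Z + Z*b)*(2*b) = 2*b*(Z + Z*b))
j(t) = t + 6*t*(1 + t) (j(t) = t + 2*3*t*(1 + t) = t + 6*t*(1 + t))
D(5) + j(38) = (-7 + 5) + 38*(7 + 6*38) = -2 + 38*(7 + 228) = -2 + 38*235 = -2 + 8930 = 8928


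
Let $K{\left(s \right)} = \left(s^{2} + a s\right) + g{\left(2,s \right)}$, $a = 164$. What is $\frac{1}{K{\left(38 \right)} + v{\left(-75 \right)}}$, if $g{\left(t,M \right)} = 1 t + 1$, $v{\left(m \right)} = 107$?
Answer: $\frac{1}{7786} \approx 0.00012844$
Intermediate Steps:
$g{\left(t,M \right)} = 1 + t$ ($g{\left(t,M \right)} = t + 1 = 1 + t$)
$K{\left(s \right)} = 3 + s^{2} + 164 s$ ($K{\left(s \right)} = \left(s^{2} + 164 s\right) + \left(1 + 2\right) = \left(s^{2} + 164 s\right) + 3 = 3 + s^{2} + 164 s$)
$\frac{1}{K{\left(38 \right)} + v{\left(-75 \right)}} = \frac{1}{\left(3 + 38^{2} + 164 \cdot 38\right) + 107} = \frac{1}{\left(3 + 1444 + 6232\right) + 107} = \frac{1}{7679 + 107} = \frac{1}{7786}$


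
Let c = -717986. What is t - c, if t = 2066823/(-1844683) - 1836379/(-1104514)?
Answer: 1462881926933912967/2037478199062 ≈ 7.1799e+5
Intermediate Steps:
t = 1104702183835/2037478199062 (t = 2066823*(-1/1844683) - 1836379*(-1/1104514) = -2066823/1844683 + 1836379/1104514 = 1104702183835/2037478199062 ≈ 0.54219)
t - c = 1104702183835/2037478199062 - 1*(-717986) = 1104702183835/2037478199062 + 717986 = 1462881926933912967/2037478199062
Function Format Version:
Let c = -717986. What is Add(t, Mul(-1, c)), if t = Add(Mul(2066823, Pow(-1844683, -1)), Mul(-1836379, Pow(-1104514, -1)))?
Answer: Rational(1462881926933912967, 2037478199062) ≈ 7.1799e+5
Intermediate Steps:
t = Rational(1104702183835, 2037478199062) (t = Add(Mul(2066823, Rational(-1, 1844683)), Mul(-1836379, Rational(-1, 1104514))) = Add(Rational(-2066823, 1844683), Rational(1836379, 1104514)) = Rational(1104702183835, 2037478199062) ≈ 0.54219)
Add(t, Mul(-1, c)) = Add(Rational(1104702183835, 2037478199062), Mul(-1, -717986)) = Add(Rational(1104702183835, 2037478199062), 717986) = Rational(1462881926933912967, 2037478199062)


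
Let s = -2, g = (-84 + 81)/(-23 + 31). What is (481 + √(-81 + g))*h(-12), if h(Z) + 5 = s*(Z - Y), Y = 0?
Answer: 9139 + 19*I*√1302/4 ≈ 9139.0 + 171.4*I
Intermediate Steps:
g = -3/8 ≈ -0.37500
h(Z) = -5 - 2*Z (h(Z) = -5 - 2*(Z - 1*0) = -5 - 2*(Z + 0) = -5 - 2*Z)
(481 + √(-81 + g))*h(-12) = (481 + √(-81 - 3/8))*(-5 - 2*(-12)) = (481 + √(-651/8))*(-5 + 24) = (481 + I*√1302/4)*19 = 9139 + 19*I*√1302/4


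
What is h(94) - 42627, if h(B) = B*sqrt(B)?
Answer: -42627 + 94*sqrt(94) ≈ -41716.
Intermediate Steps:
h(B) = B**(3/2)
h(94) - 42627 = 94**(3/2) - 42627 = 94*sqrt(94) - 42627 = -42627 + 94*sqrt(94)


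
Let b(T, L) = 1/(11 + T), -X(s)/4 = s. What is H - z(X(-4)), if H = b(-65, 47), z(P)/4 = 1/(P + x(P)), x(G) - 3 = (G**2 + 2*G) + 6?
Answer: -529/16902 ≈ -0.031298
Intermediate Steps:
X(s) = -4*s
x(G) = 9 + G**2 + 2*G (x(G) = 3 + ((G**2 + 2*G) + 6) = 3 + (6 + G**2 + 2*G) = 9 + G**2 + 2*G)
z(P) = 4/(9 + P**2 + 3*P) (z(P) = 4/(P + (9 + P**2 + 2*P)) = 4/(9 + P**2 + 3*P))
H = -1/54 (H = 1/(11 - 65) = 1/(-54) = -1/54 ≈ -0.018519)
H - z(X(-4)) = -1/54 - 4/(9 + (-4*(-4))**2 + 3*(-4*(-4))) = -1/54 - 4/(9 + 16**2 + 3*16) = -1/54 - 4/(9 + 256 + 48) = -1/54 - 4/313 = -529/16902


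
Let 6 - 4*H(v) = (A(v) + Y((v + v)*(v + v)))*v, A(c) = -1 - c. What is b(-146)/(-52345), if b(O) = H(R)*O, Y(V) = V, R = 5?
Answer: -584/1805 ≈ -0.32355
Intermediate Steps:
H(v) = 3/2 - v*(-1 - v + 4*v²)/4 (H(v) = 3/2 - ((-1 - v) + (v + v)*(v + v))*v/4 = 3/2 - ((-1 - v) + (2*v)*(2*v))*v/4 = 3/2 - ((-1 - v) + 4*v²)*v/4 = 3/2 - (-1 - v + 4*v²)*v/4 = 3/2 - v*(-1 - v + 4*v²)/4)
b(O) = -116*O (b(O) = (3/2 - 1*5³ + (¼)*5*(1 + 5))*O = (3/2 - 1*125 + (¼)*5*6)*O = (3/2 - 125 + 15/2)*O = -116*O)
b(-146)/(-52345) = -116*(-146)/(-52345) = 16936*(-1/52345) = -584/1805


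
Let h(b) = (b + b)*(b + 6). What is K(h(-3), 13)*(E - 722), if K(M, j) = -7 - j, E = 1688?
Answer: -19320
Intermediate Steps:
h(b) = 2*b*(6 + b) (h(b) = (2*b)*(6 + b) = 2*b*(6 + b))
K(h(-3), 13)*(E - 722) = (-7 - 1*13)*(1688 - 722) = (-7 - 13)*966 = -20*966 = -19320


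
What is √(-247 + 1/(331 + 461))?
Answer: I*√4303706/132 ≈ 15.716*I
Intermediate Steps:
√(-247 + 1/(331 + 461)) = √(-247 + 1/792) = √(-195623/792) = I*√4303706/132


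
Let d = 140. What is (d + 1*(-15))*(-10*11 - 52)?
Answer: -20250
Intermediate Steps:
(d + 1*(-15))*(-10*11 - 52) = (140 + 1*(-15))*(-10*11 - 52) = (140 - 15)*(-110 - 52) = 125*(-162) = -20250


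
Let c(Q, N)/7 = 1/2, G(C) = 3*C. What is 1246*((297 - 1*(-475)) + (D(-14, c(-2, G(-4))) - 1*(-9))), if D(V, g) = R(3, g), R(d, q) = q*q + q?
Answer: 1985501/2 ≈ 9.9275e+5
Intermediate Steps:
R(d, q) = q + q**2 (R(d, q) = q**2 + q = q + q**2)
c(Q, N) = 7/2
D(V, g) = g*(1 + g)
1246*((297 - 1*(-475)) + (D(-14, c(-2, G(-4))) - 1*(-9))) = 1246*((297 - 1*(-475)) + (7*(1 + 7/2)/2 - 1*(-9))) = 1246*((297 + 475) + ((7/2)*(9/2) + 9)) = 1246*(772 + (63/4 + 9)) = 1246*(772 + 99/4) = 1246*(3187/4) = 1985501/2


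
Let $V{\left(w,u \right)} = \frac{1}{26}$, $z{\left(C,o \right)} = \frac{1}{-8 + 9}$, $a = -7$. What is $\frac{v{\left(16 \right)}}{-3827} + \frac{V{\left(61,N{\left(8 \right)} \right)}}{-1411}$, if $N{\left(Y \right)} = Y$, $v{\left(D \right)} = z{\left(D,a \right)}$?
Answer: $- \frac{40513}{140397322} \approx -0.00028856$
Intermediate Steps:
$z{\left(C,o \right)} = 1$ ($z{\left(C,o \right)} = 1^{-1} = 1$)
$v{\left(D \right)} = 1$
$V{\left(w,u \right)} = \frac{1}{26}$
$\frac{v{\left(16 \right)}}{-3827} + \frac{V{\left(61,N{\left(8 \right)} \right)}}{-1411} = 1 \frac{1}{-3827} + \frac{1}{26 \left(-1411\right)} = 1 \left(- \frac{1}{3827}\right) + \frac{1}{26} \left(- \frac{1}{1411}\right) = - \frac{1}{3827} - \frac{1}{36686} = - \frac{40513}{140397322}$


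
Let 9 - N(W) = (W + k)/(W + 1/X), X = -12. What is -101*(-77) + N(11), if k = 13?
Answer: 1019678/131 ≈ 7783.8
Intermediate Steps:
N(W) = 9 - (13 + W)/(-1/12 + W) (N(W) = 9 - (W + 13)/(W + 1/(-12)) = 9 - (13 + W)/(W - 1/12) = 9 - (13 + W)/(-1/12 + W))
-101*(-77) + N(11) = -101*(-77) + 3*(55 - 32*11)/(1 - 12*11) = 7777 + 3*(55 - 352)/(1 - 132) = 7777 + 3*(-297)/(-131) = 7777 + 3*(-1/131)*(-297) = 7777 + 891/131 = 1019678/131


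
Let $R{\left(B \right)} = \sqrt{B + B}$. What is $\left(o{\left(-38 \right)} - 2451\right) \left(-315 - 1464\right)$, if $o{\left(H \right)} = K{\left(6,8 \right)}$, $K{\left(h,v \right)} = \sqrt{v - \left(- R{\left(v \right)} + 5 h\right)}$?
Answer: $4360329 - 5337 i \sqrt{2} \approx 4.3603 \cdot 10^{6} - 7547.7 i$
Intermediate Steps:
$R{\left(B \right)} = \sqrt{2} \sqrt{B}$ ($R{\left(B \right)} = \sqrt{2 B} = \sqrt{2} \sqrt{B}$)
$K{\left(h,v \right)} = \sqrt{v - 5 h + \sqrt{2} \sqrt{v}}$ ($K{\left(h,v \right)} = \sqrt{v - \left(5 h - \sqrt{2} \sqrt{v}\right)} = \sqrt{v - 5 h + \sqrt{2} \sqrt{v}}$)
$o{\left(H \right)} = 3 i \sqrt{2}$ ($o{\left(H \right)} = \sqrt{8 - 30 + \sqrt{2} \sqrt{8}} = \sqrt{8 - 30 + \sqrt{2} \cdot 2 \sqrt{2}} = \sqrt{8 - 30 + 4} = \sqrt{-18} = 3 i \sqrt{2}$)
$\left(o{\left(-38 \right)} - 2451\right) \left(-315 - 1464\right) = \left(3 i \sqrt{2} - 2451\right) \left(-315 - 1464\right) = \left(-2451 + 3 i \sqrt{2}\right) \left(-1779\right) = 4360329 - 5337 i \sqrt{2}$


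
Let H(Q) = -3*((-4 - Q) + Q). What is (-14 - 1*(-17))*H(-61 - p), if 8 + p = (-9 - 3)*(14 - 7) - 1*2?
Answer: 36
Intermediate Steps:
p = -94 (p = -8 + ((-9 - 3)*(14 - 7) - 1*2) = -8 + (-12*7 - 2) = -8 + (-84 - 2) = -8 - 86 = -94)
H(Q) = 12 (H(Q) = -3*(-4) = 12)
(-14 - 1*(-17))*H(-61 - p) = (-14 - 1*(-17))*12 = (-14 + 17)*12 = 3*12 = 36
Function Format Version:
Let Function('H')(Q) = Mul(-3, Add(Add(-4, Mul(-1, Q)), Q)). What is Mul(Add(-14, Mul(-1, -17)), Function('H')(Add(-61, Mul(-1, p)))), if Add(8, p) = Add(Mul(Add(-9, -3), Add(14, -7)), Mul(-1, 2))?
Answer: 36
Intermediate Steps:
p = -94 (p = Add(-8, Add(Mul(Add(-9, -3), Add(14, -7)), Mul(-1, 2))) = Add(-8, Add(Mul(-12, 7), -2)) = Add(-8, Add(-84, -2)) = Add(-8, -86) = -94)
Function('H')(Q) = 12 (Function('H')(Q) = Mul(-3, -4) = 12)
Mul(Add(-14, Mul(-1, -17)), Function('H')(Add(-61, Mul(-1, p)))) = Mul(Add(-14, Mul(-1, -17)), 12) = Mul(Add(-14, 17), 12) = Mul(3, 12) = 36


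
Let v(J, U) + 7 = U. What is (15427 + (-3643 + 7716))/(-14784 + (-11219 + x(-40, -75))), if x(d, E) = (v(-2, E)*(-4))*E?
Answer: -19500/50603 ≈ -0.38535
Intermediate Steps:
v(J, U) = -7 + U
x(d, E) = E*(28 - 4*E) (x(d, E) = ((-7 + E)*(-4))*E = (28 - 4*E)*E = E*(28 - 4*E))
(15427 + (-3643 + 7716))/(-14784 + (-11219 + x(-40, -75))) = (15427 + (-3643 + 7716))/(-14784 + (-11219 + 4*(-75)*(7 - 1*(-75)))) = (15427 + 4073)/(-14784 + (-11219 + 4*(-75)*(7 + 75))) = 19500/(-14784 + (-11219 + 4*(-75)*82)) = 19500/(-14784 + (-11219 - 24600)) = 19500/(-14784 - 35819) = 19500/(-50603) = 19500*(-1/50603) = -19500/50603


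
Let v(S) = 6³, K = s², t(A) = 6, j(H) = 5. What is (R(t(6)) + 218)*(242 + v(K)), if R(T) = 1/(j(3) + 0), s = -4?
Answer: 499678/5 ≈ 99936.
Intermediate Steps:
K = 16 (K = (-4)² = 16)
R(T) = ⅕ (R(T) = 1/(5 + 0) = 1/5 = ⅕)
v(S) = 216
(R(t(6)) + 218)*(242 + v(K)) = (⅕ + 218)*(242 + 216) = (1091/5)*458 = 499678/5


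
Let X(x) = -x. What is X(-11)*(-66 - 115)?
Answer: -1991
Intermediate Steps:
X(-11)*(-66 - 115) = (-1*(-11))*(-66 - 115) = 11*(-181) = -1991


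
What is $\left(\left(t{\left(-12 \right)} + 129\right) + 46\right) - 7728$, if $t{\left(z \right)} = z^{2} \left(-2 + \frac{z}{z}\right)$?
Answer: $-7697$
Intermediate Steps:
$t{\left(z \right)} = - z^{2}$ ($t{\left(z \right)} = z^{2} \left(-2 + 1\right) = z^{2} \left(-1\right) = - z^{2}$)
$\left(\left(t{\left(-12 \right)} + 129\right) + 46\right) - 7728 = \left(\left(- \left(-12\right)^{2} + 129\right) + 46\right) - 7728 = \left(\left(\left(-1\right) 144 + 129\right) + 46\right) - 7728 = \left(\left(-144 + 129\right) + 46\right) - 7728 = \left(-15 + 46\right) - 7728 = 31 - 7728 = -7697$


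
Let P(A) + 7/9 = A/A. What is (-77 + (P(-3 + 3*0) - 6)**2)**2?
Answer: 12482089/6561 ≈ 1902.5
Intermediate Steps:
P(A) = 2/9 (P(A) = -7/9 + A/A = -7/9 + 1 = 2/9)
(-77 + (P(-3 + 3*0) - 6)**2)**2 = (-77 + (2/9 - 6)**2)**2 = (-77 + (-52/9)**2)**2 = (-77 + 2704/81)**2 = (-3533/81)**2 = 12482089/6561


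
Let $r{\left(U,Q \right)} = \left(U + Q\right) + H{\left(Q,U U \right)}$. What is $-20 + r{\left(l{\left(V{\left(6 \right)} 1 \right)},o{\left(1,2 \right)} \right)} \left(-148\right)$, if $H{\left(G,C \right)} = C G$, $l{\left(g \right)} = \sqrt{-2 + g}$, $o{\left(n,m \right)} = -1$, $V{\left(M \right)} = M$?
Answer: $424$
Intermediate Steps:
$r{\left(U,Q \right)} = Q + U + Q U^{2}$ ($r{\left(U,Q \right)} = \left(U + Q\right) + U U Q = \left(Q + U\right) + U^{2} Q = \left(Q + U\right) + Q U^{2} = Q + U + Q U^{2}$)
$-20 + r{\left(l{\left(V{\left(6 \right)} 1 \right)},o{\left(1,2 \right)} \right)} \left(-148\right) = -20 + \left(-1 + \sqrt{-2 + 6 \cdot 1} - \left(\sqrt{-2 + 6 \cdot 1}\right)^{2}\right) \left(-148\right) = -20 + \left(-1 + \sqrt{-2 + 6} - \left(\sqrt{-2 + 6}\right)^{2}\right) \left(-148\right) = -20 + \left(-1 + \sqrt{4} - \left(\sqrt{4}\right)^{2}\right) \left(-148\right) = -20 + \left(-1 + 2 - 2^{2}\right) \left(-148\right) = -20 + \left(-1 + 2 - 4\right) \left(-148\right) = -20 - -444 = -20 + 444 = 424$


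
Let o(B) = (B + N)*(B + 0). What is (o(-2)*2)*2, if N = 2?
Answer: 0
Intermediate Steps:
o(B) = B*(2 + B) (o(B) = (B + 2)*(B + 0) = (2 + B)*B = B*(2 + B))
(o(-2)*2)*2 = (-2*(2 - 2)*2)*2 = (-2*0*2)*2 = (0*2)*2 = 0*2 = 0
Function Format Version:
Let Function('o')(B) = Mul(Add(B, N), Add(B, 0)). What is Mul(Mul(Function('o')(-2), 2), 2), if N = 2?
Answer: 0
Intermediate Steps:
Function('o')(B) = Mul(B, Add(2, B)) (Function('o')(B) = Mul(Add(B, 2), Add(B, 0)) = Mul(Add(2, B), B) = Mul(B, Add(2, B)))
Mul(Mul(Function('o')(-2), 2), 2) = Mul(Mul(Mul(-2, Add(2, -2)), 2), 2) = Mul(Mul(Mul(-2, 0), 2), 2) = Mul(Mul(0, 2), 2) = Mul(0, 2) = 0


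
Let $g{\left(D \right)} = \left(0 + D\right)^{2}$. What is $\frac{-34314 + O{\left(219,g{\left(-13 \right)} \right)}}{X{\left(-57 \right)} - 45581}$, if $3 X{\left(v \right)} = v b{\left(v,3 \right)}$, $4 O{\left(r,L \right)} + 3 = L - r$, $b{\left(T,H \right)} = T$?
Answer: $\frac{137309}{177992} \approx 0.77143$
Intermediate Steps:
$g{\left(D \right)} = D^{2}$
$O{\left(r,L \right)} = - \frac{3}{4} - \frac{r}{4} + \frac{L}{4}$ ($O{\left(r,L \right)} = - \frac{3}{4} + \frac{L - r}{4} = - \frac{3}{4} + \left(- \frac{r}{4} + \frac{L}{4}\right) = - \frac{3}{4} - \frac{r}{4} + \frac{L}{4}$)
$X{\left(v \right)} = \frac{v^{2}}{3}$ ($X{\left(v \right)} = \frac{v v}{3} = \frac{v^{2}}{3}$)
$\frac{-34314 + O{\left(219,g{\left(-13 \right)} \right)}}{X{\left(-57 \right)} - 45581} = \frac{-34314 - \left(\frac{111}{2} - \frac{169}{4}\right)}{\frac{\left(-57\right)^{2}}{3} - 45581} = \frac{-34314 - \frac{53}{4}}{\frac{1}{3} \cdot 3249 - 45581} = \frac{-34314 - \frac{53}{4}}{1083 - 45581} = \frac{-34314 - \frac{53}{4}}{-44498} = \left(- \frac{137309}{4}\right) \left(- \frac{1}{44498}\right) = \frac{137309}{177992}$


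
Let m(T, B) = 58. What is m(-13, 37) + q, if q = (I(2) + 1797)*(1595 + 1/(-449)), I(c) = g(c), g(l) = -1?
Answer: 2864674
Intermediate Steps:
I(c) = -1
q = 2864616 (q = (-1 + 1797)*(1595 + 1/(-449)) = 1796*(1595 - 1/449) = 1796*(716154/449) = 2864616)
m(-13, 37) + q = 58 + 2864616 = 2864674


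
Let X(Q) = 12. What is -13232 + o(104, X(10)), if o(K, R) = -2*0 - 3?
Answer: -13235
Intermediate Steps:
o(K, R) = -3 (o(K, R) = 0 - 3 = -3)
-13232 + o(104, X(10)) = -13232 - 3 = -13235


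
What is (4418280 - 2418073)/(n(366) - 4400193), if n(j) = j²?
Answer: -2000207/4266237 ≈ -0.46885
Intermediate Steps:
(4418280 - 2418073)/(n(366) - 4400193) = (4418280 - 2418073)/(366² - 4400193) = 2000207/(133956 - 4400193) = 2000207/(-4266237) = 2000207*(-1/4266237) = -2000207/4266237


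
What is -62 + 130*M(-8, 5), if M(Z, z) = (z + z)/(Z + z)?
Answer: -1486/3 ≈ -495.33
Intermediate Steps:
M(Z, z) = 2*z/(Z + z) (M(Z, z) = (2*z)/(Z + z) = 2*z/(Z + z))
-62 + 130*M(-8, 5) = -62 + 130*(2*5/(-8 + 5)) = -62 + 130*(2*5/(-3)) = -62 + 130*(2*5*(-⅓)) = -62 + 130*(-10/3) = -62 - 1300/3 = -1486/3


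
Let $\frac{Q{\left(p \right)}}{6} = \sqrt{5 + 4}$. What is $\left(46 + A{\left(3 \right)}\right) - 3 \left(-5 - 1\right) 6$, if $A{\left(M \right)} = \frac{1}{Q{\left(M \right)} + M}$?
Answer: $\frac{34812}{7} \approx 4973.1$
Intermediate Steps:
$Q{\left(p \right)} = 18$ ($Q{\left(p \right)} = 6 \sqrt{5 + 4} = 6 \sqrt{9} = 6 \cdot 3 = 18$)
$A{\left(M \right)} = \frac{1}{18 + M}$
$\left(46 + A{\left(3 \right)}\right) - 3 \left(-5 - 1\right) 6 = \left(46 + \frac{1}{18 + 3}\right) - 3 \left(-5 - 1\right) 6 = \left(46 + \frac{1}{21}\right) \left(-3\right) \left(-6\right) 6 = \left(46 + \frac{1}{21}\right) 18 \cdot 6 = \frac{967}{21} \cdot 108 = \frac{34812}{7}$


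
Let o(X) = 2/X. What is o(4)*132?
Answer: 66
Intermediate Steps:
o(4)*132 = (2/4)*132 = (2*(¼))*132 = (½)*132 = 66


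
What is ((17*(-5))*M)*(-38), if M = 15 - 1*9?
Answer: 19380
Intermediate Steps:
M = 6 (M = 15 - 9 = 6)
((17*(-5))*M)*(-38) = ((17*(-5))*6)*(-38) = -85*6*(-38) = -510*(-38) = 19380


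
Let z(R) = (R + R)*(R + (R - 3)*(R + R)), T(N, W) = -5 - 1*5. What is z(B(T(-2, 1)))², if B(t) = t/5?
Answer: 5184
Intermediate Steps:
T(N, W) = -10 (T(N, W) = -5 - 5 = -10)
B(t) = t/5 (B(t) = t*(⅕) = t/5)
z(R) = 2*R*(R + 2*R*(-3 + R)) (z(R) = (2*R)*(R + (-3 + R)*(2*R)) = (2*R)*(R + 2*R*(-3 + R)) = 2*R*(R + 2*R*(-3 + R)))
z(B(T(-2, 1)))² = (((⅕)*(-10))²*(-10 + 4*((⅕)*(-10))))² = ((-2)²*(-10 + 4*(-2)))² = (4*(-10 - 8))² = (4*(-18))² = (-72)² = 5184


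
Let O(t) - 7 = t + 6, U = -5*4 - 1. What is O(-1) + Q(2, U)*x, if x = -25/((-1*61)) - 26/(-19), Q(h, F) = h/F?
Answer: 95982/8113 ≈ 11.831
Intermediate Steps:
U = -21 (U = -20 - 1 = -21)
O(t) = 13 + t (O(t) = 7 + (t + 6) = 7 + (6 + t) = 13 + t)
x = 2061/1159 (x = -25/(-61) - 26*(-1/19) = -25*(-1/61) + 26/19 = 25/61 + 26/19 = 2061/1159 ≈ 1.7783)
O(-1) + Q(2, U)*x = (13 - 1) + (2/(-21))*(2061/1159) = 12 + (2*(-1/21))*(2061/1159) = 12 - 2/21*2061/1159 = 12 - 1374/8113 = 95982/8113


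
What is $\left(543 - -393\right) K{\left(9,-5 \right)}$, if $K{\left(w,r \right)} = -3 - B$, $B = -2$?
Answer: $-936$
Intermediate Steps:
$K{\left(w,r \right)} = -1$ ($K{\left(w,r \right)} = -3 - -2 = -3 + 2 = -1$)
$\left(543 - -393\right) K{\left(9,-5 \right)} = \left(543 - -393\right) \left(-1\right) = \left(543 + 393\right) \left(-1\right) = 936 \left(-1\right) = -936$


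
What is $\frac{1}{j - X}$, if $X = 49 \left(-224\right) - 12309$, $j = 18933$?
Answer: $\frac{1}{42218} \approx 2.3687 \cdot 10^{-5}$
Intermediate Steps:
$X = -23285$ ($X = -10976 - 12309 = -23285$)
$\frac{1}{j - X} = \frac{1}{18933 - -23285} = \frac{1}{18933 + 23285} = \frac{1}{42218}$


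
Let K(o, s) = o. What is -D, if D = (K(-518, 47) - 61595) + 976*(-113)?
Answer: 172401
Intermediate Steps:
D = -172401 (D = (-518 - 61595) + 976*(-113) = -62113 - 110288 = -172401)
-D = -1*(-172401) = 172401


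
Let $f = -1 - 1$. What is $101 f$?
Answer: $-202$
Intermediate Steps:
$f = -2$
$101 f = 101 \left(-2\right) = -202$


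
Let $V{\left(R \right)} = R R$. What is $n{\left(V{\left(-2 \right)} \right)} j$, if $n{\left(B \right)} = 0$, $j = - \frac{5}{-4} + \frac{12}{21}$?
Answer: $0$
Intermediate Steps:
$j = \frac{51}{28}$ ($j = \left(-5\right) \left(- \frac{1}{4}\right) + 12 \cdot \frac{1}{21} = \frac{5}{4} + \frac{4}{7} = \frac{51}{28} \approx 1.8214$)
$V{\left(R \right)} = R^{2}$
$n{\left(V{\left(-2 \right)} \right)} j = 0 \cdot \frac{51}{28} = 0$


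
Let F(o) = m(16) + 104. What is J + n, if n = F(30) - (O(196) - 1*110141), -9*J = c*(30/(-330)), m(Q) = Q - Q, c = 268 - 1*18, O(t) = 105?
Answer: 10904110/99 ≈ 1.1014e+5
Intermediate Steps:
c = 250 (c = 268 - 18 = 250)
m(Q) = 0
F(o) = 104 (F(o) = 0 + 104 = 104)
J = 250/99 (J = -250*30/(-330)/9 = -250*30*(-1/330)/9 = -250*(-1)/(9*11) = -⅑*(-250/11) = 250/99 ≈ 2.5253)
n = 110140 (n = 104 - (105 - 1*110141) = 104 - (105 - 110141) = 104 - 1*(-110036) = 104 + 110036 = 110140)
J + n = 250/99 + 110140 = 10904110/99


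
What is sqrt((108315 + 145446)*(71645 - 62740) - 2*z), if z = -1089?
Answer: sqrt(2259743883) ≈ 47537.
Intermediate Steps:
sqrt((108315 + 145446)*(71645 - 62740) - 2*z) = sqrt((108315 + 145446)*(71645 - 62740) - 2*(-1089)) = sqrt(253761*8905 + 2178) = sqrt(2259741705 + 2178) = sqrt(2259743883)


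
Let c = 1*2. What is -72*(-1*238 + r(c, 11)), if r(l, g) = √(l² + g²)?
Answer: 17136 - 360*√5 ≈ 16331.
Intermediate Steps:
c = 2
r(l, g) = √(g² + l²)
-72*(-1*238 + r(c, 11)) = -72*(-1*238 + √(11² + 2²)) = -72*(-238 + √(121 + 4)) = -72*(-238 + √125) = -72*(-238 + 5*√5) = 17136 - 360*√5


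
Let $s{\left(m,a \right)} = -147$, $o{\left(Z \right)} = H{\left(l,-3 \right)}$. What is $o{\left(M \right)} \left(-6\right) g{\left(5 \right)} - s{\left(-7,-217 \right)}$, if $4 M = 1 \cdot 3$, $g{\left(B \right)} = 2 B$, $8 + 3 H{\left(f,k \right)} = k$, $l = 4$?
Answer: $367$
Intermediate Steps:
$H{\left(f,k \right)} = - \frac{8}{3} + \frac{k}{3}$
$M = \frac{3}{4}$ ($M = \frac{1 \cdot 3}{4} = \frac{1}{4} \cdot 3 = \frac{3}{4} \approx 0.75$)
$o{\left(Z \right)} = - \frac{11}{3}$ ($o{\left(Z \right)} = - \frac{8}{3} + \frac{1}{3} \left(-3\right) = - \frac{8}{3} - 1 = - \frac{11}{3}$)
$o{\left(M \right)} \left(-6\right) g{\left(5 \right)} - s{\left(-7,-217 \right)} = \left(- \frac{11}{3}\right) \left(-6\right) 2 \cdot 5 - -147 = 22 \cdot 10 + 147 = 220 + 147 = 367$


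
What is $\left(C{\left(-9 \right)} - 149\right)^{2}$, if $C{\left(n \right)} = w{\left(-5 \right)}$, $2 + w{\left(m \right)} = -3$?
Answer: $23716$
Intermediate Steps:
$w{\left(m \right)} = -5$ ($w{\left(m \right)} = -2 - 3 = -5$)
$C{\left(n \right)} = -5$
$\left(C{\left(-9 \right)} - 149\right)^{2} = \left(-5 - 149\right)^{2} = \left(-154\right)^{2} = 23716$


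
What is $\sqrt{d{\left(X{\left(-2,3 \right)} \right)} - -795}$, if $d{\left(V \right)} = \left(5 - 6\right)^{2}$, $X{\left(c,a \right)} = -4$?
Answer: $2 \sqrt{199} \approx 28.213$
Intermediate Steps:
$d{\left(V \right)} = 1$ ($d{\left(V \right)} = \left(-1\right)^{2} = 1$)
$\sqrt{d{\left(X{\left(-2,3 \right)} \right)} - -795} = \sqrt{1 - -795} = \sqrt{1 + 795} = \sqrt{796} = 2 \sqrt{199}$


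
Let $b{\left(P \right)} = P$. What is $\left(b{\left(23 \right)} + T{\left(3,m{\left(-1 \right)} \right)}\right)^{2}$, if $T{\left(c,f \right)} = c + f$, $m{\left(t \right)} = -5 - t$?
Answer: $484$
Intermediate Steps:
$\left(b{\left(23 \right)} + T{\left(3,m{\left(-1 \right)} \right)}\right)^{2} = \left(23 + \left(3 - 4\right)\right)^{2} = \left(23 - 1\right)^{2} = 22^{2} = 484$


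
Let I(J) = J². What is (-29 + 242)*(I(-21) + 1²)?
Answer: 94146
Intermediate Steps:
(-29 + 242)*(I(-21) + 1²) = (-29 + 242)*((-21)² + 1²) = 213*(441 + 1) = 213*442 = 94146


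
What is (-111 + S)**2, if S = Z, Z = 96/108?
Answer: 982081/81 ≈ 12124.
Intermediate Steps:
Z = 8/9 (Z = 96*(1/108) = 8/9 ≈ 0.88889)
S = 8/9 ≈ 0.88889
(-111 + S)**2 = (-111 + 8/9)**2 = (-991/9)**2 = 982081/81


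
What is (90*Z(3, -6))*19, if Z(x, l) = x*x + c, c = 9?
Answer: 30780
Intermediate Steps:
Z(x, l) = 9 + x**2 (Z(x, l) = x*x + 9 = x**2 + 9 = 9 + x**2)
(90*Z(3, -6))*19 = (90*(9 + 3**2))*19 = (90*(9 + 9))*19 = (90*18)*19 = 1620*19 = 30780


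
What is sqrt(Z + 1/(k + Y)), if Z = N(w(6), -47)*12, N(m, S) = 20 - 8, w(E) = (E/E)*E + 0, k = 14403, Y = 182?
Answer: sqrt(30632014985)/14585 ≈ 12.000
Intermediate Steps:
w(E) = E (w(E) = 1*E + 0 = E + 0 = E)
N(m, S) = 12
Z = 144 (Z = 12*12 = 144)
sqrt(Z + 1/(k + Y)) = sqrt(144 + 1/(14403 + 182)) = sqrt(144 + 1/14585) = sqrt(2100241/14585) = sqrt(30632014985)/14585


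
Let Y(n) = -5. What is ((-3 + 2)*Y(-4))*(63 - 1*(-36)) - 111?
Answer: 384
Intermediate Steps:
((-3 + 2)*Y(-4))*(63 - 1*(-36)) - 111 = ((-3 + 2)*(-5))*(63 - 1*(-36)) - 111 = (-1*(-5))*(63 + 36) - 111 = 5*99 - 111 = 495 - 111 = 384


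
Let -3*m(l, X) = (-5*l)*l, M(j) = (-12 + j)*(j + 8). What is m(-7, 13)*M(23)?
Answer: 83545/3 ≈ 27848.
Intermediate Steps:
M(j) = (-12 + j)*(8 + j)
m(l, X) = 5*l**2/3 (m(l, X) = -(-5*l)*l/3 = -(-5)*l**2/3 = 5*l**2/3)
m(-7, 13)*M(23) = ((5/3)*(-7)**2)*(-96 + 23**2 - 4*23) = ((5/3)*49)*(-96 + 529 - 92) = (245/3)*341 = 83545/3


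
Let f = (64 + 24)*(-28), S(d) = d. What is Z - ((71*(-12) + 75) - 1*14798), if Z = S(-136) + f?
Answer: 12975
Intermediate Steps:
f = -2464 (f = 88*(-28) = -2464)
Z = -2600 (Z = -136 - 2464 = -2600)
Z - ((71*(-12) + 75) - 1*14798) = -2600 - ((71*(-12) + 75) - 1*14798) = -2600 - ((-852 + 75) - 14798) = -2600 - (-777 - 14798) = -2600 - 1*(-15575) = -2600 + 15575 = 12975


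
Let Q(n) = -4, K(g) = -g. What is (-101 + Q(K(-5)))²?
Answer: 11025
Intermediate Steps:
(-101 + Q(K(-5)))² = (-101 - 4)² = (-105)² = 11025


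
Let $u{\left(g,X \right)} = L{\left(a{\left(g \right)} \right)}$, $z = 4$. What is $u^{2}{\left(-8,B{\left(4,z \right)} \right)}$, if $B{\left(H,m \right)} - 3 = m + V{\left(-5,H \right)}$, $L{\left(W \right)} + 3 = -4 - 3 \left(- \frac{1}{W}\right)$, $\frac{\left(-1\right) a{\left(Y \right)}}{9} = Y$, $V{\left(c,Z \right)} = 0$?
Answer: $\frac{27889}{576} \approx 48.418$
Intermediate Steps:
$a{\left(Y \right)} = - 9 Y$
$L{\left(W \right)} = -7 + \frac{3}{W}$ ($L{\left(W \right)} = -3 - \left(4 + 3 \left(- \frac{1}{W}\right)\right) = -3 - \left(4 - \frac{3}{W}\right) = -7 + \frac{3}{W}$)
$B{\left(H,m \right)} = 3 + m$ ($B{\left(H,m \right)} = 3 + \left(m + 0\right) = 3 + m$)
$u{\left(g,X \right)} = -7 - \frac{1}{3 g}$ ($u{\left(g,X \right)} = -7 + \frac{3}{\left(-9\right) g} = -7 + 3 \left(- \frac{1}{9 g}\right) = -7 - \frac{1}{3 g}$)
$u^{2}{\left(-8,B{\left(4,z \right)} \right)} = \left(-7 - \frac{1}{3 \left(-8\right)}\right)^{2} = \left(-7 - - \frac{1}{24}\right)^{2} = \left(-7 + \frac{1}{24}\right)^{2} = \left(- \frac{167}{24}\right)^{2} = \frac{27889}{576}$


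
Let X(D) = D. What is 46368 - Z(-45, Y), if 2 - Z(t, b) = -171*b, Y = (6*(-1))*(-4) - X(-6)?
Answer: 41236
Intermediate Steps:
Y = 30 (Y = (6*(-1))*(-4) - 1*(-6) = -6*(-4) + 6 = 24 + 6 = 30)
Z(t, b) = 2 + 171*b (Z(t, b) = 2 - (-171)*b = 2 + 171*b)
46368 - Z(-45, Y) = 46368 - (2 + 171*30) = 46368 - (2 + 5130) = 46368 - 1*5132 = 46368 - 5132 = 41236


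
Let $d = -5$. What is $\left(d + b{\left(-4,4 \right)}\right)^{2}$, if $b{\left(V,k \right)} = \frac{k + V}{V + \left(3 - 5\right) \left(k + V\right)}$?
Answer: $25$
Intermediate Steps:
$b{\left(V,k \right)} = \frac{V + k}{- V - 2 k}$ ($b{\left(V,k \right)} = \frac{V + k}{V - 2 \left(V + k\right)} = \frac{V + k}{V - \left(2 V + 2 k\right)} = \frac{V + k}{- V - 2 k}$)
$\left(d + b{\left(-4,4 \right)}\right)^{2} = \left(-5 + \frac{\left(-1\right) \left(-4\right) - 4}{-4 + 2 \cdot 4}\right)^{2} = \left(-5 + \frac{4 - 4}{-4 + 8}\right)^{2} = \left(-5 + \frac{1}{4} \cdot 0\right)^{2} = \left(-5 + 0\right)^{2} = \left(-5\right)^{2} = 25$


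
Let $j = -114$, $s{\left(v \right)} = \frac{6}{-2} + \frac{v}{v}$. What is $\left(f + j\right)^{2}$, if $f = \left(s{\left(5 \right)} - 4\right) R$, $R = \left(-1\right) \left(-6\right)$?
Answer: $22500$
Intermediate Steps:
$R = 6$
$s{\left(v \right)} = -2$ ($s{\left(v \right)} = 6 \left(- \frac{1}{2}\right) + 1 = -3 + 1 = -2$)
$f = -36$ ($f = \left(-2 - 4\right) 6 = \left(-6\right) 6 = -36$)
$\left(f + j\right)^{2} = \left(-36 - 114\right)^{2} = \left(-150\right)^{2} = 22500$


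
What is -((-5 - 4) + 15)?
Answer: -6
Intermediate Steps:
-((-5 - 4) + 15) = -(-9 + 15) = -1*6 = -6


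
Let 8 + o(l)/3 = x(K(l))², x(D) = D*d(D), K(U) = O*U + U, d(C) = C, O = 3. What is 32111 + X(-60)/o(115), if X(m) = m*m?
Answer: 179719486988039/5596819999 ≈ 32111.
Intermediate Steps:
K(U) = 4*U (K(U) = 3*U + U = 4*U)
x(D) = D² (x(D) = D*D = D²)
X(m) = m²
o(l) = -24 + 768*l⁴ (o(l) = -24 + 3*((4*l)²)² = -24 + 3*(16*l²)² = -24 + 3*(256*l⁴) = -24 + 768*l⁴)
32111 + X(-60)/o(115) = 32111 + (-60)²/(-24 + 768*115⁴) = 32111 + 3600/(-24 + 768*174900625) = 32111 + 3600/(-24 + 134323680000) = 32111 + 3600/134323679976 = 32111 + 3600*(1/134323679976) = 32111 + 150/5596819999 = 179719486988039/5596819999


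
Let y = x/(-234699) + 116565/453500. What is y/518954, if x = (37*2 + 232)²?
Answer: -1007082471/3682359075177400 ≈ -2.7349e-7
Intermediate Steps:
x = 93636 (x = (74 + 232)² = 306² = 93636)
y = -1007082471/7095733100 (y = 93636/(-234699) + 116565/453500 = 93636*(-1/234699) + 116565*(1/453500) = -31212/78233 + 23313/90700 = -1007082471/7095733100 ≈ -0.14193)
y/518954 = -1007082471/7095733100/518954 = -1007082471/7095733100*1/518954 = -1007082471/3682359075177400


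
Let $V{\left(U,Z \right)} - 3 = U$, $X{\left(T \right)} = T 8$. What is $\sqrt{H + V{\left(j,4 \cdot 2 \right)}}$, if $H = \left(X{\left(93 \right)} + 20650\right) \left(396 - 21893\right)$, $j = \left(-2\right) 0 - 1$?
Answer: $16 i \sqrt{1796511} \approx 21445.0 i$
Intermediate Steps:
$j = -1$ ($j = 0 - 1 = -1$)
$X{\left(T \right)} = 8 T$
$V{\left(U,Z \right)} = 3 + U$
$H = -459906818$ ($H = \left(8 \cdot 93 + 20650\right) \left(396 - 21893\right) = \left(744 + 20650\right) \left(-21497\right) = 21394 \left(-21497\right) = -459906818$)
$\sqrt{H + V{\left(j,4 \cdot 2 \right)}} = \sqrt{-459906818 + \left(3 - 1\right)} = \sqrt{-459906818 + 2} = \sqrt{-459906816} = 16 i \sqrt{1796511}$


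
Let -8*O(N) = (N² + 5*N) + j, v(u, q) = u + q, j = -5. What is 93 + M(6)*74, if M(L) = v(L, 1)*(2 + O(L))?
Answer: -11283/4 ≈ -2820.8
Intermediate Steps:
v(u, q) = q + u
O(N) = 5/8 - 5*N/8 - N²/8 (O(N) = -((N² + 5*N) - 5)/8 = -(-5 + N² + 5*N)/8 = 5/8 - 5*N/8 - N²/8)
M(L) = (1 + L)*(21/8 - 5*L/8 - L²/8) (M(L) = (1 + L)*(2 + (5/8 - 5*L/8 - L²/8)) = (1 + L)*(21/8 - 5*L/8 - L²/8))
93 + M(6)*74 = 93 - (1 + 6)*(-21 + 6² + 5*6)/8*74 = 93 - ⅛*7*(-21 + 36 + 30)*74 = 93 - ⅛*7*45*74 = 93 - 315/8*74 = 93 - 11655/4 = -11283/4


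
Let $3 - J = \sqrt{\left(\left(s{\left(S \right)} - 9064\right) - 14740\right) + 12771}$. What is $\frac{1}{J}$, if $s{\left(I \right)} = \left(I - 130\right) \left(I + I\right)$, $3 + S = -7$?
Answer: $\frac{3}{8242} + \frac{i \sqrt{8233}}{8242} \approx 0.00036399 + 0.011009 i$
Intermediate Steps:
$S = -10$ ($S = -3 - 7 = -10$)
$s{\left(I \right)} = 2 I \left(-130 + I\right)$ ($s{\left(I \right)} = \left(-130 + I\right) 2 I = 2 I \left(-130 + I\right)$)
$J = 3 - i \sqrt{8233}$ ($J = 3 - \sqrt{\left(\left(2 \left(-10\right) \left(-130 - 10\right) - 9064\right) - 14740\right) + 12771} = 3 - \sqrt{\left(\left(2 \left(-10\right) \left(-140\right) - 9064\right) - 14740\right) + 12771} = 3 - \sqrt{\left(\left(2800 - 9064\right) - 14740\right) + 12771} = 3 - \sqrt{\left(-6264 - 14740\right) + 12771} = 3 - \sqrt{-21004 + 12771} = 3 - \sqrt{-8233} = 3 - i \sqrt{8233} \approx 3.0 - 90.736 i$)
$\frac{1}{J} = \frac{1}{3 - i \sqrt{8233}}$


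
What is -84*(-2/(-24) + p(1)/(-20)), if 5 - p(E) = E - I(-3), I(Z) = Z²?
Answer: 238/5 ≈ 47.600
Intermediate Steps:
p(E) = 14 - E (p(E) = 5 - (E - 1*(-3)²) = 5 - (E - 1*9) = 5 - (E - 9) = 5 - (-9 + E) = 5 + (9 - E) = 14 - E)
-84*(-2/(-24) + p(1)/(-20)) = -84*(-2/(-24) + (14 - 1*1)/(-20)) = -84*(-2*(-1/24) + (14 - 1)*(-1/20)) = -84*(1/12 + 13*(-1/20)) = -84*(1/12 - 13/20) = -84*(-17/30) = 238/5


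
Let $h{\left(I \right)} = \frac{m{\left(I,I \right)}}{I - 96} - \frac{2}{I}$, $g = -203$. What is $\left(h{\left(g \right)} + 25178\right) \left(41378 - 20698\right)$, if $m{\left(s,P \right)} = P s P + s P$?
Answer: $\frac{66549189584240}{60697} \approx 1.0964 \cdot 10^{9}$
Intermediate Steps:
$m{\left(s,P \right)} = P s + s P^{2}$ ($m{\left(s,P \right)} = s P^{2} + P s = P s + s P^{2}$)
$h{\left(I \right)} = - \frac{2}{I} + \frac{I^{2} \left(1 + I\right)}{-96 + I}$ ($h{\left(I \right)} = \frac{I I \left(1 + I\right)}{I - 96} - \frac{2}{I} = \frac{I^{2} \left(1 + I\right)}{-96 + I} - \frac{2}{I} = - \frac{2}{I} + \frac{I^{2} \left(1 + I\right)}{-96 + I}$)
$\left(h{\left(g \right)} + 25178\right) \left(41378 - 20698\right) = \left(\frac{192 - -406 + \left(-203\right)^{3} \left(1 - 203\right)}{\left(-203\right) \left(-96 - 203\right)} + 25178\right) \left(41378 - 20698\right) = \left(- \frac{192 + 406 - -1689816254}{203 \left(-299\right)} + 25178\right) 20680 = \left(\left(- \frac{1}{203}\right) \left(- \frac{1}{299}\right) \left(192 + 406 + 1689816254\right) + 25178\right) 20680 = \left(\left(- \frac{1}{203}\right) \left(- \frac{1}{299}\right) 1689816852 + 25178\right) 20680 = \left(\frac{1689816852}{60697} + 25178\right) 20680 = \frac{3218045918}{60697} \cdot 20680 = \frac{66549189584240}{60697}$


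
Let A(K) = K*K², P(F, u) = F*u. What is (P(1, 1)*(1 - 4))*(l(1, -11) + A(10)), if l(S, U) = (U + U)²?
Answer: -4452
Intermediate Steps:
A(K) = K³
l(S, U) = 4*U² (l(S, U) = (2*U)² = 4*U²)
(P(1, 1)*(1 - 4))*(l(1, -11) + A(10)) = ((1*1)*(1 - 4))*(4*(-11)² + 10³) = (1*(-3))*(4*121 + 1000) = -3*(484 + 1000) = -3*1484 = -4452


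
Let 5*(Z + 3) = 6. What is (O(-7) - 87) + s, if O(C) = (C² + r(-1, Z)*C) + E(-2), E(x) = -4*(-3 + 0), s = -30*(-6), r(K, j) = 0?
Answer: 154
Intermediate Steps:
Z = -9/5 (Z = -3 + (⅕)*6 = -3 + 6/5 = -9/5 ≈ -1.8000)
s = 180
E(x) = 12 (E(x) = -4*(-3) = 12)
O(C) = 12 + C² (O(C) = (C² + 0*C) + 12 = (C² + 0) + 12 = C² + 12 = 12 + C²)
(O(-7) - 87) + s = ((12 + (-7)²) - 87) + 180 = ((12 + 49) - 87) + 180 = (61 - 87) + 180 = -26 + 180 = 154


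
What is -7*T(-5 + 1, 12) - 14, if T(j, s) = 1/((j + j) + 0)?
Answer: -105/8 ≈ -13.125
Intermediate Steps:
T(j, s) = 1/(2*j) (T(j, s) = 1/(2*j + 0) = 1/(2*j))
-7*T(-5 + 1, 12) - 14 = -7/(2*(-5 + 1)) - 14 = -7/(2*(-4)) - 14 = -7*(-1)/(2*4) - 14 = -7*(-⅛) - 14 = 7/8 - 14 = -105/8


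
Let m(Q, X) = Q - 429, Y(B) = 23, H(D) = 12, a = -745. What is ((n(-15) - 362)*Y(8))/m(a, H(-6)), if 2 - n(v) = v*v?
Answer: 13455/1174 ≈ 11.461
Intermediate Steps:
n(v) = 2 - v**2 (n(v) = 2 - v*v = 2 - v**2)
m(Q, X) = -429 + Q
((n(-15) - 362)*Y(8))/m(a, H(-6)) = (((2 - 1*(-15)**2) - 362)*23)/(-429 - 745) = (((2 - 1*225) - 362)*23)/(-1174) = (((2 - 225) - 362)*23)*(-1/1174) = ((-223 - 362)*23)*(-1/1174) = -585*23*(-1/1174) = -13455*(-1/1174) = 13455/1174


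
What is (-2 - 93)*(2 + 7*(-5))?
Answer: 3135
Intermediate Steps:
(-2 - 93)*(2 + 7*(-5)) = -95*(2 - 35) = -95*(-33) = 3135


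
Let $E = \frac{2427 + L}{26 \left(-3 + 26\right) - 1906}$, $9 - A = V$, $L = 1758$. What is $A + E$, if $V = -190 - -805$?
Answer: $- \frac{265611}{436} \approx -609.2$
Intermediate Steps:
$V = 615$ ($V = -190 + 805 = 615$)
$A = -606$ ($A = 9 - 615 = -606$)
$E = - \frac{1395}{436}$ ($E = \frac{2427 + 1758}{26 \left(-3 + 26\right) - 1906} = \frac{4185}{26 \cdot 23 - 1906} = \frac{4185}{598 - 1906} = \frac{4185}{-1308} = 4185 \left(- \frac{1}{1308}\right) = - \frac{1395}{436} \approx -3.1995$)
$A + E = -606 - \frac{1395}{436} = - \frac{265611}{436}$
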